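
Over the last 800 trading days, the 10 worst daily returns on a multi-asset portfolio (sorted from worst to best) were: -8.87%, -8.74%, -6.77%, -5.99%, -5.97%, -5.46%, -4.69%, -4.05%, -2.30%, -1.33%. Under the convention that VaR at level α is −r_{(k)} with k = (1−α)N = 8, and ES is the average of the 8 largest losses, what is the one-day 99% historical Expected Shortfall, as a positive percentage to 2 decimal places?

6.32%

The 8 worst returns sum to -50.54%.
ES = −(-50.54%) / 8 = 6.3175% ≈ 6.32%.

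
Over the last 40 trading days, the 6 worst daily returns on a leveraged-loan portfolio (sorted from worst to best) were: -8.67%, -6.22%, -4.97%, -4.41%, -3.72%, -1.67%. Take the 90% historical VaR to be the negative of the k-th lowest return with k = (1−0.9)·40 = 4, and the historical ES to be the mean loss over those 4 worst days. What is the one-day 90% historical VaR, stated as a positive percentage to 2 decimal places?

k = 4; the 4th lowest return is -4.41%, so VaR = 4.41%.

4.41%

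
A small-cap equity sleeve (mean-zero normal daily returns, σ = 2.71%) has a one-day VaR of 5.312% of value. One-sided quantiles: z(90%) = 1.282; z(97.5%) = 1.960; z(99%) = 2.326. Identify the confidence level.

97.5%

Implied z = VaR/σ = 5.312 / 2.71 = 1.960.
This matches z(97.5%) = 1.960.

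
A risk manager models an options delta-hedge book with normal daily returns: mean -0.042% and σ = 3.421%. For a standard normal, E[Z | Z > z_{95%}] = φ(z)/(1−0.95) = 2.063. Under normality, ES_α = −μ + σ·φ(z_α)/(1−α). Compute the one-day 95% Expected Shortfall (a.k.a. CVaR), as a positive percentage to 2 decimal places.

7.10%

ES = −(-0.042%) + 3.421% × 2.063 = 7.100%.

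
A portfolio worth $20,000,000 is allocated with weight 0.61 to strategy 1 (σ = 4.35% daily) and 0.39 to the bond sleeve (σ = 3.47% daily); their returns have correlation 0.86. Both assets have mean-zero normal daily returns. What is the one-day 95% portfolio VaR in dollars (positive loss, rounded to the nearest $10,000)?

σ_p² = 0.61²·4.35² + 0.39²·3.47² + 2·0.86·0.61·0.39·4.35·3.47 = 15.0490 (%²).
σ_p = √15.0490 = 3.879%.
At 95%, z = 1.645.
VaR = 1.645 × 3.879% = 6.381%; on $20,000,000 that is $1,276,200.

$1,280,000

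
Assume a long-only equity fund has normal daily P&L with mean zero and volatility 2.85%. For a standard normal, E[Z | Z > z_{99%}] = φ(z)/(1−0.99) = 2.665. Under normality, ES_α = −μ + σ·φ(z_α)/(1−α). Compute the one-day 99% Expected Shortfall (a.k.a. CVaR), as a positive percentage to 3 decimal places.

ES = 2.85% × 2.665 = 7.595%.

7.595%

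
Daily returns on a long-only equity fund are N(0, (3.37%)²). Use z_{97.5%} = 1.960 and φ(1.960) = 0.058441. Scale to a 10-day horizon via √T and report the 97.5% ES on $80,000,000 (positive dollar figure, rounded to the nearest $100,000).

$19,900,000

σ_{10d} = 3.37% × √10 = 10.657%.
ES multiplier = φ(z)/(1−α) = 0.058441/0.025 = 2.338.
ES = 10.657% × 2.338 = 24.916%; on $80,000,000: $19,932,800.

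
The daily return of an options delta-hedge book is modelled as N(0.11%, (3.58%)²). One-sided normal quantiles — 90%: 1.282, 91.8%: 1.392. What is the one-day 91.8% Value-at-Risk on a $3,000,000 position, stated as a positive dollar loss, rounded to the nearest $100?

VaR = −μ + z·σ = −(0.11%) + 1.392 × 3.58% = 4.873%.
On $3,000,000: 0.04873 × $3,000,000 = $146,190.

$146,200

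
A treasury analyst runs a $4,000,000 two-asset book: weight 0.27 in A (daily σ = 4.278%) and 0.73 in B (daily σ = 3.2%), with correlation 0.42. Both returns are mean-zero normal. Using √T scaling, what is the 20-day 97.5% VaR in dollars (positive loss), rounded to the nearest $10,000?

σ_p = √(0.27²·4.278² + 0.73²·3.2² + 2·0.42·0.27·0.73·4.278·3.2) = 3.010%.
σ_{20d} = 3.010% × √20 = 13.461%.
z(97.5%) = 1.960.
VaR = 1.960 × 13.461% = 26.384%; on $4,000,000 that is $1,055,360.

$1,060,000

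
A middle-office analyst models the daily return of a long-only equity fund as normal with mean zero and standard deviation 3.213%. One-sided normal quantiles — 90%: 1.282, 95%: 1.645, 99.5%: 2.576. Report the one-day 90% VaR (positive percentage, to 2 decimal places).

4.12%

VaR = z·σ = 1.282 × 3.213% = 4.119%.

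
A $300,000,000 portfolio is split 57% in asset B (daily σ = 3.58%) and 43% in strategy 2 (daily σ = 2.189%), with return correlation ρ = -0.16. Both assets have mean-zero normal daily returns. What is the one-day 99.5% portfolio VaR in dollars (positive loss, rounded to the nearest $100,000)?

σ_p² = 0.57²·3.58² + 0.43²·2.189² + 2·-0.16·0.57·0.43·3.58·2.189 = 4.4354 (%²).
σ_p = √4.4354 = 2.106%.
At 99.5%, z = 2.576.
VaR = 2.576 × 2.106% = 5.425%; on $300,000,000 that is $16,275,000.

$16,300,000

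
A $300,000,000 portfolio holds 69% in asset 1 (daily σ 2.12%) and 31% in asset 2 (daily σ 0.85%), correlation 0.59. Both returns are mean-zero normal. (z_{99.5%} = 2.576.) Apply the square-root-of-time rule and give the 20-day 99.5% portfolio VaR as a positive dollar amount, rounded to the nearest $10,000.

$56,410,000

σ_p = √(0.69²·2.12² + 0.31²·0.85² + 2·0.59·0.69·0.31·2.12·0.85) = 1.632%.
σ_{20d} = 1.632% × √20 = 7.299%.
VaR = 2.576 × 7.299% = 18.802%; on $300,000,000 that is $56,406,000.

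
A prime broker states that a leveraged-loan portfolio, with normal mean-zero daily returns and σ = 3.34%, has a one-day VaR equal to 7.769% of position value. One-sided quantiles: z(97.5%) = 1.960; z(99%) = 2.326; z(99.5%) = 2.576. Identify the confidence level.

99%

Implied z = VaR/σ = 7.769 / 3.34 = 2.326.
This matches z(99%) = 2.326.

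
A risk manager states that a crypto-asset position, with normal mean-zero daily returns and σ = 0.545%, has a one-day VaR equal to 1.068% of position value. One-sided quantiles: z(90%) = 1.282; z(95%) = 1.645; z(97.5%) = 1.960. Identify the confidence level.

Implied z = VaR/σ = 1.068 / 0.545 = 1.960.
This matches z(97.5%) = 1.960.

97.5%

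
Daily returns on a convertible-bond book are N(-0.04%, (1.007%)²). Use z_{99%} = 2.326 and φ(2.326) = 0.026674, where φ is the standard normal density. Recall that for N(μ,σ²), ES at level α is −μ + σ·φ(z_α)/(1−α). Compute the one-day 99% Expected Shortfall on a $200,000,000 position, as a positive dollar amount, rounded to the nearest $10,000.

Tail multiplier: φ(z)/(1−α) = 0.026674 / 0.01 = 2.667.
ES = −(-0.04%) + 1.007% × 2.667 = 2.726%.
On $200,000,000: 0.02726 × $200,000,000 = $5,452,000.

$5,450,000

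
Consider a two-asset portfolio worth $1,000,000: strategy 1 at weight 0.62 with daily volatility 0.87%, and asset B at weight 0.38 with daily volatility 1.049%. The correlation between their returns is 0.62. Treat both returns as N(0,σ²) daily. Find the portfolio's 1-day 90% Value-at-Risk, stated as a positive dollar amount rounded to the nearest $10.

σ_p² = 0.62²·0.87² + 0.38²·1.049² + 2·0.62·0.62·0.38·0.87·1.049 = 0.7165 (%²).
σ_p = √0.7165 = 0.846%.
At 90%, z = 1.282.
VaR = 1.282 × 0.846% = 1.085%; on $1,000,000 that is $10,850.

$10,850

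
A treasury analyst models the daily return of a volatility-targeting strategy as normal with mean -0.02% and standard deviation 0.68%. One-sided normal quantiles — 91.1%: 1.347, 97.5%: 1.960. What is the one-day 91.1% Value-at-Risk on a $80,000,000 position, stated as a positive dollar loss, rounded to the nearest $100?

$748,800

VaR = −μ + z·σ = −(-0.02%) + 1.347 × 0.68% = 0.936%.
On $80,000,000: 0.00936 × $80,000,000 = $748,800.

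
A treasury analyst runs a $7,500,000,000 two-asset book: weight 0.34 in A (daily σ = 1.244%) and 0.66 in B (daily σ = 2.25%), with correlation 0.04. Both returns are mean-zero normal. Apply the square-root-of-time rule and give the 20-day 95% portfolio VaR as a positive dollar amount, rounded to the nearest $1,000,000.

$861,000,000

σ_p = √(0.34²·1.244² + 0.66²·2.25² + 2·0.04·0.34·0.66·1.244·2.25) = 1.560%.
σ_{20d} = 1.560% × √20 = 6.977%.
z(95%) = 1.645.
VaR = 1.645 × 6.977% = 11.477%; on $7,500,000,000 that is $860,775,000.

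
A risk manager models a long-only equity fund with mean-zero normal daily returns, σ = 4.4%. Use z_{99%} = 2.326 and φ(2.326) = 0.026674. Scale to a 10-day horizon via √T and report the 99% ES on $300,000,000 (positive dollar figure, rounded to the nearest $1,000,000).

$111,000,000

σ_{10d} = 4.4% × √10 = 13.914%.
ES multiplier = φ(z)/(1−α) = 0.026674/0.01 = 2.667.
ES = 13.914% × 2.667 = 37.109%; on $300,000,000: $111,327,000.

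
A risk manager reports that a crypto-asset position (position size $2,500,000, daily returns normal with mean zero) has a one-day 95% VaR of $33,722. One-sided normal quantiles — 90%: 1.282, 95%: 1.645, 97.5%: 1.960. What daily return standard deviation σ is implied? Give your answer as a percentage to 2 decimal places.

0.82%

VaR as a fraction: $33,722 / $2,500,000 = 1.349%.
σ = VaR / z = 1.349% / 1.645 = 0.820%.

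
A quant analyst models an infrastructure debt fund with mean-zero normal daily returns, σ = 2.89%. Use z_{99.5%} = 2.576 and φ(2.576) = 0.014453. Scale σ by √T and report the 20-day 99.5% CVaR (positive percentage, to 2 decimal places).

σ_{20d} = 2.89% × √20 = 12.924%.
ES multiplier = φ(z)/(1−α) = 0.014453/0.005 = 2.891.
ES = 12.924% × 2.891 = 37.363%.

37.36%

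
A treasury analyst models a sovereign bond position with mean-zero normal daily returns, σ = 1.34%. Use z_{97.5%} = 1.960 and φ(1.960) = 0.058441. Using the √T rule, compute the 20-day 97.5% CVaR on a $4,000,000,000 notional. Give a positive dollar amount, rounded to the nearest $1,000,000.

$560,000,000

σ_{20d} = 1.34% × √20 = 5.993%.
ES multiplier = φ(z)/(1−α) = 0.058441/0.025 = 2.338.
ES = 5.993% × 2.338 = 14.012%; on $4,000,000,000: $560,480,000.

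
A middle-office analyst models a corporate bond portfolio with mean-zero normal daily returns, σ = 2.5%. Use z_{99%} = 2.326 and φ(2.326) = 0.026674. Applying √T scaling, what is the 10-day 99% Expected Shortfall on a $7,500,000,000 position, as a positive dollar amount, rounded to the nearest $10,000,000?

σ_{10d} = 2.5% × √10 = 7.906%.
ES multiplier = φ(z)/(1−α) = 0.026674/0.01 = 2.667.
ES = 7.906% × 2.667 = 21.085%; on $7,500,000,000: $1,581,375,000.

$1,580,000,000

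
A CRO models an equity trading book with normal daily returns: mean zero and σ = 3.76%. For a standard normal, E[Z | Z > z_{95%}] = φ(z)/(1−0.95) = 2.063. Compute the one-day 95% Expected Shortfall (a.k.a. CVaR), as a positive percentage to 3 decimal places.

ES = 3.76% × 2.063 = 7.757%.

7.757%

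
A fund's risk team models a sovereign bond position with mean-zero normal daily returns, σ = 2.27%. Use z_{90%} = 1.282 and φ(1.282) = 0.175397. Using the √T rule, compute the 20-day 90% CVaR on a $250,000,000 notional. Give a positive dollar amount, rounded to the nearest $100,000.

σ_{20d} = 2.27% × √20 = 10.152%.
ES multiplier = φ(z)/(1−α) = 0.175397/0.1 = 1.754.
ES = 10.152% × 1.754 = 17.807%; on $250,000,000: $44,517,500.

$44,500,000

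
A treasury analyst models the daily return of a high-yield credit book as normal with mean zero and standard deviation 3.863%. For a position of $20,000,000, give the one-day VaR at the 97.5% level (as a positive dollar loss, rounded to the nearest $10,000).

$1,510,000

At 97.5% one-sided, z = 1.960.
VaR = z·σ = 1.960 × 3.863% = 7.571%.
On $20,000,000: 0.07571 × $20,000,000 = $1,514,200.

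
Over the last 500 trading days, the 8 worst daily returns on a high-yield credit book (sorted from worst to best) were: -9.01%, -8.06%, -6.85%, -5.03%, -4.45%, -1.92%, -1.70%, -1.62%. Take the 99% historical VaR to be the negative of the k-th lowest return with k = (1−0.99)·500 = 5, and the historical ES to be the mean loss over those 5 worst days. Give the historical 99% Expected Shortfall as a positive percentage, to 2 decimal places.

6.68%

The 5 worst returns sum to -33.40%.
ES = −(-33.40%) / 5 = 6.68%.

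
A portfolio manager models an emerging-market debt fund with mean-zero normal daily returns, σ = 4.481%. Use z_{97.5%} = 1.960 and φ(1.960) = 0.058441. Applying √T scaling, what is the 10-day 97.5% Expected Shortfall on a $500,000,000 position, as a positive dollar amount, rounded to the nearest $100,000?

σ_{10d} = 4.481% × √10 = 14.170%.
ES multiplier = φ(z)/(1−α) = 0.058441/0.025 = 2.338.
ES = 14.170% × 2.338 = 33.129%; on $500,000,000: $165,645,000.

$165,600,000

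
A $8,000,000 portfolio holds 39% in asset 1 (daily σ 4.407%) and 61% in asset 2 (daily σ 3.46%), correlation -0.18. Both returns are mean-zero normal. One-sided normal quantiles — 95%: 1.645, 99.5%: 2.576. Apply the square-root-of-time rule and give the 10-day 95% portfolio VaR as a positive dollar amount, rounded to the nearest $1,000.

$1,028,000

σ_p = √(0.39²·4.407² + 0.61²·3.46² + 2·-0.18·0.39·0.61·4.407·3.46) = 2.470%.
σ_{10d} = 2.470% × √10 = 7.811%.
VaR = 1.645 × 7.811% = 12.849%; on $8,000,000 that is $1,027,920.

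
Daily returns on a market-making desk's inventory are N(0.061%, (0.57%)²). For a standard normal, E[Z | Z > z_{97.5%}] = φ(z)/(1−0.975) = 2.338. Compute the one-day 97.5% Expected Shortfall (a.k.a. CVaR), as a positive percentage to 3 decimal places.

1.272%

ES = −(0.061%) + 0.57% × 2.338 = 1.272%.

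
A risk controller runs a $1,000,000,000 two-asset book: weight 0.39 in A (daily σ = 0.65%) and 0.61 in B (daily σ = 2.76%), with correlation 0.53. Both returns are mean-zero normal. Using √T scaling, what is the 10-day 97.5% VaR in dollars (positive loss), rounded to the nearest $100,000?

$113,500,000

σ_p = √(0.39²·0.65² + 0.61²·2.76² + 2·0.53·0.39·0.61·0.65·2.76) = 1.831%.
σ_{10d} = 1.831% × √10 = 5.790%.
z(97.5%) = 1.960.
VaR = 1.960 × 5.790% = 11.348%; on $1,000,000,000 that is $113,480,000.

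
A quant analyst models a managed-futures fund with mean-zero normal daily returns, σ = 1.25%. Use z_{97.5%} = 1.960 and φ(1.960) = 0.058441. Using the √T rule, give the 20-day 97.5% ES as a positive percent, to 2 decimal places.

13.07%

σ_{20d} = 1.25% × √20 = 5.590%.
ES multiplier = φ(z)/(1−α) = 0.058441/0.025 = 2.338.
ES = 5.590% × 2.338 = 13.069%.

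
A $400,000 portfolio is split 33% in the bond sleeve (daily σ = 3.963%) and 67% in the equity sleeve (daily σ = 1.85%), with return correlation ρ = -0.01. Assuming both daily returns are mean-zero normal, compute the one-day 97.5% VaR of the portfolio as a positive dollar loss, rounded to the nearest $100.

σ_p² = 0.33²·3.963² + 0.67²·1.85² + 2·-0.01·0.33·0.67·3.963·1.85 = 3.2143 (%²).
σ_p = √3.2143 = 1.793%.
At 97.5%, z = 1.960.
VaR = 1.960 × 1.793% = 3.514%; on $400,000 that is $14,056.

$14,100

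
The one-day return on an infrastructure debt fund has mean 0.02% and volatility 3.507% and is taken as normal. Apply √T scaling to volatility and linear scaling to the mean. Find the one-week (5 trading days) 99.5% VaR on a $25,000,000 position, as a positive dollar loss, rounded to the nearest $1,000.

At 99.5%, z = 2.576.
σ_{5d} = 3.507% × √5 = 7.842%; μ_{5d} = 5 × 0.02% = 0.100%.
VaR = −(0.100%) + 2.576 × 7.842% = 20.101%.
On $25,000,000: 0.20101 × $25,000,000 = $5,025,250.

$5,025,000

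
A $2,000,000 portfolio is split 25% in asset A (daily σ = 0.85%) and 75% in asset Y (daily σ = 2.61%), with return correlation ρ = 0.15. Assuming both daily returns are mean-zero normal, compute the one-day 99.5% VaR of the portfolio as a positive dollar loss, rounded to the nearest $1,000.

σ_p² = 0.25²·0.85² + 0.75²·2.61² + 2·0.15·0.25·0.75·0.85·2.61 = 4.0018 (%²).
σ_p = √4.0018 = 2.000%.
At 99.5%, z = 2.576.
VaR = 2.576 × 2.000% = 5.152%; on $2,000,000 that is $103,040.

$103,000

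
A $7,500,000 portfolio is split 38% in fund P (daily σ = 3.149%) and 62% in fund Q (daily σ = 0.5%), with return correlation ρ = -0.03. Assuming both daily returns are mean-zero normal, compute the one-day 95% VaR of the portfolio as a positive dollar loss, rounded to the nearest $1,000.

$151,000

σ_p² = 0.38²·3.149² + 0.62²·0.5² + 2·-0.03·0.38·0.62·3.149·0.5 = 1.5057 (%²).
σ_p = √1.5057 = 1.227%.
At 95%, z = 1.645.
VaR = 1.645 × 1.227% = 2.018%; on $7,500,000 that is $151,350.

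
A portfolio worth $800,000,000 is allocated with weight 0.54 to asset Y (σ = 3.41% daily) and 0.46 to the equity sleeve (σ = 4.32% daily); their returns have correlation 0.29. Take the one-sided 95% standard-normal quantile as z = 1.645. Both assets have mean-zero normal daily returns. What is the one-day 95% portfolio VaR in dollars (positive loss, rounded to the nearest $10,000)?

σ_p² = 0.54²·3.41² + 0.46²·4.32² + 2·0.29·0.54·0.46·3.41·4.32 = 9.4621 (%²).
σ_p = √9.4621 = 3.076%.
VaR = 1.645 × 3.076% = 5.060%; on $800,000,000 that is $40,480,000.

$40,480,000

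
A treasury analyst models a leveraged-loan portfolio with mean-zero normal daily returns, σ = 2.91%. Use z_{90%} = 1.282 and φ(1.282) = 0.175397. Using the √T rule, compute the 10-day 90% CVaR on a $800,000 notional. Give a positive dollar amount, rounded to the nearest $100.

σ_{10d} = 2.91% × √10 = 9.202%.
ES multiplier = φ(z)/(1−α) = 0.175397/0.1 = 1.754.
ES = 9.202% × 1.754 = 16.140%; on $800,000: $129,120.

$129,100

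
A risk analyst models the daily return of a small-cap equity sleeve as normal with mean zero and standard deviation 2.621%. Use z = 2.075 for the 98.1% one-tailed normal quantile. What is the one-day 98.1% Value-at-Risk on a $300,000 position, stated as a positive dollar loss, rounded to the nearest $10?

VaR = z·σ = 2.075 × 2.621% = 5.439%.
On $300,000: 0.05439 × $300,000 = $16,317.

$16,320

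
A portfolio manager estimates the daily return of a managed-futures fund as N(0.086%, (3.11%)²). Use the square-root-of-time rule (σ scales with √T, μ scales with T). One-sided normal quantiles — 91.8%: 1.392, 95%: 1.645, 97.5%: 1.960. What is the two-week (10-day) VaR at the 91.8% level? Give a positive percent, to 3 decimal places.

σ_{10d} = 3.11% × √10 = 9.835%; μ_{10d} = 10 × 0.086% = 0.860%.
VaR = −(0.860%) + 1.392 × 9.835% = 12.830%.

12.830%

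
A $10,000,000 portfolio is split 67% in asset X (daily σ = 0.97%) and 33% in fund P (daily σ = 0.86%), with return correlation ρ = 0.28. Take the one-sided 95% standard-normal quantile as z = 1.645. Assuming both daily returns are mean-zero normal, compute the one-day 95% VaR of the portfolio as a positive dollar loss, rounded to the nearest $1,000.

σ_p² = 0.67²·0.97² + 0.33²·0.86² + 2·0.28·0.67·0.33·0.97·0.86 = 0.6062 (%²).
σ_p = √0.6062 = 0.779%.
VaR = 1.645 × 0.779% = 1.281%; on $10,000,000 that is $128,100.

$128,000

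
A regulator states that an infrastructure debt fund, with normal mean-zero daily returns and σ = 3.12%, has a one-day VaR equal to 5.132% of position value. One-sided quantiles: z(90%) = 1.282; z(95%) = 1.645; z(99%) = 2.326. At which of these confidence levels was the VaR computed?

95%

Implied z = VaR/σ = 5.132 / 3.12 = 1.645.
This matches z(95%) = 1.645.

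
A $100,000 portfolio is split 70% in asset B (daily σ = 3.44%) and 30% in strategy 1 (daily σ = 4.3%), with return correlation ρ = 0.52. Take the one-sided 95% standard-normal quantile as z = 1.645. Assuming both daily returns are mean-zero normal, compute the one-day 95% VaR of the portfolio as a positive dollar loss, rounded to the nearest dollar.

$5,379

σ_p² = 0.7²·3.44² + 0.3²·4.3² + 2·0.52·0.7·0.3·3.44·4.3 = 10.6931 (%²).
σ_p = √10.6931 = 3.270%.
VaR = 1.645 × 3.270% = 5.379%; on $100,000 that is $5,379.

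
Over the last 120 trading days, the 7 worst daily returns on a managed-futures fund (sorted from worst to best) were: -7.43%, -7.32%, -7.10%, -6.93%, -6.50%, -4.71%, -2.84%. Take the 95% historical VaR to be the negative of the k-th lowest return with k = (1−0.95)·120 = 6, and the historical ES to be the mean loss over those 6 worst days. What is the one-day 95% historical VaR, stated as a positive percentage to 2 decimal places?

k = 6; the 6th lowest return is -4.71%, so VaR = 4.71%.

4.71%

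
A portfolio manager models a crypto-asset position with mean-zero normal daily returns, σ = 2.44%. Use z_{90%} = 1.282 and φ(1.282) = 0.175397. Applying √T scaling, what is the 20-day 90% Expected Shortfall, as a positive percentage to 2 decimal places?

19.14%

σ_{20d} = 2.44% × √20 = 10.912%.
ES multiplier = φ(z)/(1−α) = 0.175397/0.1 = 1.754.
ES = 10.912% × 1.754 = 19.140%.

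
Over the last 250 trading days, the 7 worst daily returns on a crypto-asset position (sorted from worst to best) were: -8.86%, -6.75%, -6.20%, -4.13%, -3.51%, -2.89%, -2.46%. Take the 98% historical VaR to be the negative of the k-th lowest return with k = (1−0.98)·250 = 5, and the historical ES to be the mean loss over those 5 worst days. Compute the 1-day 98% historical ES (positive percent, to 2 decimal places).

5.89%

The 5 worst returns sum to -29.45%.
ES = −(-29.45%) / 5 = 5.89%.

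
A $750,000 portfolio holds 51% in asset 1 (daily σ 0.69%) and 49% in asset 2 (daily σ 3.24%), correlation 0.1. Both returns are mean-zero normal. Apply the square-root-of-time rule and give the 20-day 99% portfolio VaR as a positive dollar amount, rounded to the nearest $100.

$129,500

σ_p = √(0.51²·0.69² + 0.49²·3.24² + 2·0.1·0.51·0.49·0.69·3.24) = 1.660%.
σ_{20d} = 1.660% × √20 = 7.424%.
z(99%) = 2.326.
VaR = 2.326 × 7.424% = 17.268%; on $750,000 that is $129,510.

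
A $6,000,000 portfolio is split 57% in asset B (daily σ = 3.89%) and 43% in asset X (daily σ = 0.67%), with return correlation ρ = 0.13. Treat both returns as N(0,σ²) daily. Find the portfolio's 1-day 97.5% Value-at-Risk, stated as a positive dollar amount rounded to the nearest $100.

σ_p² = 0.57²·3.89² + 0.43²·0.67² + 2·0.13·0.57·0.43·3.89·0.67 = 5.1655 (%²).
σ_p = √5.1655 = 2.273%.
At 97.5%, z = 1.960.
VaR = 1.960 × 2.273% = 4.455%; on $6,000,000 that is $267,300.

$267,300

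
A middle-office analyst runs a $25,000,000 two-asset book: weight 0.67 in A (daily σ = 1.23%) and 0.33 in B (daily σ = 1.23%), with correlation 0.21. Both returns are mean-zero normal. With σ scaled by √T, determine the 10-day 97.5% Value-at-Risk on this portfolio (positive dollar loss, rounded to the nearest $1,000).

$1,537,000

σ_p = √(0.67²·1.23² + 0.33²·1.23² + 2·0.21·0.67·0.33·1.23·1.23) = 0.992%.
σ_{10d} = 0.992% × √10 = 3.137%.
z(97.5%) = 1.960.
VaR = 1.960 × 3.137% = 6.149%; on $25,000,000 that is $1,537,250.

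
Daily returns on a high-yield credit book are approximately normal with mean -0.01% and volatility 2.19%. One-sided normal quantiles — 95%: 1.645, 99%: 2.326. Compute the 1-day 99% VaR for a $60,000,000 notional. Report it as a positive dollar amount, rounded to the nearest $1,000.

VaR = −μ + z·σ = −(-0.01%) + 2.326 × 2.19% = 5.104%.
On $60,000,000: 0.05104 × $60,000,000 = $3,062,400.

$3,062,000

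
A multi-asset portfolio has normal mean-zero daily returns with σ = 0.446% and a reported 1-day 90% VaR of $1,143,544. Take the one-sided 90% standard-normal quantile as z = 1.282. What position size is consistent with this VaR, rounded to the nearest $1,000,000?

$200,000,000

VaR as a fraction of value: z·σ = 1.282 × 0.446% = 0.571772%.
Position = $1,143,544 / 0.00571772 = $200,000,000.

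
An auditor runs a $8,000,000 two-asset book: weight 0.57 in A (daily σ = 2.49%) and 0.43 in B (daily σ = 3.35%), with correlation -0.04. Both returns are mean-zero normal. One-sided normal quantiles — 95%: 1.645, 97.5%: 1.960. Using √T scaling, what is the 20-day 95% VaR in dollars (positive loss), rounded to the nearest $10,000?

$1,170,000

σ_p = √(0.57²·2.49² + 0.43²·3.35² + 2·-0.04·0.57·0.43·2.49·3.35) = 1.981%.
σ_{20d} = 1.981% × √20 = 8.859%.
VaR = 1.645 × 8.859% = 14.573%; on $8,000,000 that is $1,165,840.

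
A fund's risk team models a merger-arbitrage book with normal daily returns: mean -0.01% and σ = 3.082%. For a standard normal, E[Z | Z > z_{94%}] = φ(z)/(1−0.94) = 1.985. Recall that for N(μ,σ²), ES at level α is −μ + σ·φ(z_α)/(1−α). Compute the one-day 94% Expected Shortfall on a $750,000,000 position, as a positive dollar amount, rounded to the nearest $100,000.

ES = −(-0.01%) + 3.082% × 1.985 = 6.128%.
On $750,000,000: 0.06128 × $750,000,000 = $45,960,000.

$46,000,000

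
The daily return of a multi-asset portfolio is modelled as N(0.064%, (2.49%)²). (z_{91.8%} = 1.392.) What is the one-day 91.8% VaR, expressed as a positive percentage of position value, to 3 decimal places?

3.402%

VaR = −μ + z·σ = −(0.064%) + 1.392 × 2.49% = 3.402%.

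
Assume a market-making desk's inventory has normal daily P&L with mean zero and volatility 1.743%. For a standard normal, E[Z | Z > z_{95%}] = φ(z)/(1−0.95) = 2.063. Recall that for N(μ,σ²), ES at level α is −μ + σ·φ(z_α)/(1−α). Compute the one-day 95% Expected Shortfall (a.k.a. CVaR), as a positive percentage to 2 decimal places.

ES = 1.743% × 2.063 = 3.596%.

3.60%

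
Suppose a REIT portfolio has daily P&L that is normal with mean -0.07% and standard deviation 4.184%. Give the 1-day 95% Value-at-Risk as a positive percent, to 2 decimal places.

At 95% one-sided, z = 1.645.
VaR = −μ + z·σ = −(-0.07%) + 1.645 × 4.184% = 6.953%.

6.95%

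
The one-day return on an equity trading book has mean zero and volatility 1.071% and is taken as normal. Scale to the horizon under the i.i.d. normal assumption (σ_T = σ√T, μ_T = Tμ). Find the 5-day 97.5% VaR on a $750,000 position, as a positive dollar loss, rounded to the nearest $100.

$35,200

At 97.5%, z = 1.960.
σ_{5d} = 1.071% × √5 = 2.395%.
VaR = 1.960 × 2.395% = 4.694%.
On $750,000: 0.04694 × $750,000 = $35,205.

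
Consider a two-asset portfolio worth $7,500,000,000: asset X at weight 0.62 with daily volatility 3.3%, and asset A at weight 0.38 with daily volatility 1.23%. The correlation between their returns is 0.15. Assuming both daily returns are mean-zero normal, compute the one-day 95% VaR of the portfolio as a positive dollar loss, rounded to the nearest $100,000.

σ_p² = 0.62²·3.3² + 0.38²·1.23² + 2·0.15·0.62·0.38·3.3·1.23 = 4.6915 (%²).
σ_p = √4.6915 = 2.166%.
At 95%, z = 1.645.
VaR = 1.645 × 2.166% = 3.563%; on $7,500,000,000 that is $267,225,000.

$267,200,000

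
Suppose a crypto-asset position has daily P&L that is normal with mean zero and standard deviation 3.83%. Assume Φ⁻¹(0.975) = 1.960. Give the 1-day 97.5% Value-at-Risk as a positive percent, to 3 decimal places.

7.507%

VaR = z·σ = 1.960 × 3.83% = 7.507%.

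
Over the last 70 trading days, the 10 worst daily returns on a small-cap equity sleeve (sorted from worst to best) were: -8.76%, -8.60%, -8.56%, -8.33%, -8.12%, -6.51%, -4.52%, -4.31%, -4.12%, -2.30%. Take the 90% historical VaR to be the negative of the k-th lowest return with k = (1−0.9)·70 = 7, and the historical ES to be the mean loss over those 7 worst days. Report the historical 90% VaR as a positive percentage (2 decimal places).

k = 7; the 7th lowest return is -4.52%, so VaR = 4.52%.

4.52%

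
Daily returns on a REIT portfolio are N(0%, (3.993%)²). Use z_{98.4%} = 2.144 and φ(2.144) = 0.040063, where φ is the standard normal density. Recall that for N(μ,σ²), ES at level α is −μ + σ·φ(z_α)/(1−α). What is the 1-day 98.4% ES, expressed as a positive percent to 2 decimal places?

10.00%

Tail multiplier: φ(z)/(1−α) = 0.040063 / 0.016 = 2.504.
ES = 3.993% × 2.504 = 9.998%.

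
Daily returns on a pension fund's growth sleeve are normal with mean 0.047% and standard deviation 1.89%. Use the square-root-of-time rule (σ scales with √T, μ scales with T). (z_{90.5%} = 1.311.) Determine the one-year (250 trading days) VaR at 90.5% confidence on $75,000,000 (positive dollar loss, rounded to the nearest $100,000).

$20,600,000

σ_{250d} = 1.89% × √250 = 29.884%; μ_{250d} = 250 × 0.047% = 11.750%.
VaR = −(11.750%) + 1.311 × 29.884% = 27.428%.
On $75,000,000: 0.27428 × $75,000,000 = $20,571,000.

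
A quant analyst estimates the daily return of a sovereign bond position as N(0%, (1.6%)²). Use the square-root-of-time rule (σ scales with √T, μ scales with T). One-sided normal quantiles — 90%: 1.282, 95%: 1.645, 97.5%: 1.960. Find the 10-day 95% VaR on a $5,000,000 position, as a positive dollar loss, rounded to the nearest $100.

$416,200

σ_{10d} = 1.6% × √10 = 5.060%.
VaR = 1.645 × 5.060% = 8.324%.
On $5,000,000: 0.08324 × $5,000,000 = $416,200.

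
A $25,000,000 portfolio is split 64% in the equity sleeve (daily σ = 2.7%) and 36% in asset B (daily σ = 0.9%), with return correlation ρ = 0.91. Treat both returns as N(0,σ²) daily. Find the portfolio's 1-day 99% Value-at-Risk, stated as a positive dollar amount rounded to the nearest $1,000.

σ_p² = 0.64²·2.7² + 0.36²·0.9² + 2·0.91·0.64·0.36·2.7·0.9 = 4.1099 (%²).
σ_p = √4.1099 = 2.027%.
At 99%, z = 2.326.
VaR = 2.326 × 2.027% = 4.715%; on $25,000,000 that is $1,178,750.

$1,179,000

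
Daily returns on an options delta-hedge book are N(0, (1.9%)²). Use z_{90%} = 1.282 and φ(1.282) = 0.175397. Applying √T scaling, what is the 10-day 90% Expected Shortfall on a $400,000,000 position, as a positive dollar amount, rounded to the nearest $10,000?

$42,150,000

σ_{10d} = 1.9% × √10 = 6.008%.
ES multiplier = φ(z)/(1−α) = 0.175397/0.1 = 1.754.
ES = 6.008% × 1.754 = 10.538%; on $400,000,000: $42,152,000.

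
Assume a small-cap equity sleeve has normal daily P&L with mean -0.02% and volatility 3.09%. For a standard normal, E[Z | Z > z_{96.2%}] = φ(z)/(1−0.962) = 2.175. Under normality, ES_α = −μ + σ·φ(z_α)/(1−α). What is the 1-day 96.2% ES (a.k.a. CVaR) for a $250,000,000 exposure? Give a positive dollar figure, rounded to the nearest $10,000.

ES = −(-0.02%) + 3.09% × 2.175 = 6.741%.
On $250,000,000: 0.06741 × $250,000,000 = $16,852,500.

$16,850,000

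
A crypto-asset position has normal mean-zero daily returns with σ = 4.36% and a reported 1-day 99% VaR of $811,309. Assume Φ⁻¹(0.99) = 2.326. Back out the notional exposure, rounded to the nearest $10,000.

VaR as a fraction of value: z·σ = 2.326 × 4.36% = 10.1414%.
Position = $811,309 / 0.101414 = $8,000,002.

$8,000,000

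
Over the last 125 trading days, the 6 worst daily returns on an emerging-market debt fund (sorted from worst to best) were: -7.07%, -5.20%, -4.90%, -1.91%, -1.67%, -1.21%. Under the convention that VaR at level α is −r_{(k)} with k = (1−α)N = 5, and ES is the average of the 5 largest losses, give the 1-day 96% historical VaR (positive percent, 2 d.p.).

1.67%

k = 5; the 5th lowest return is -1.67%, so VaR = 1.67%.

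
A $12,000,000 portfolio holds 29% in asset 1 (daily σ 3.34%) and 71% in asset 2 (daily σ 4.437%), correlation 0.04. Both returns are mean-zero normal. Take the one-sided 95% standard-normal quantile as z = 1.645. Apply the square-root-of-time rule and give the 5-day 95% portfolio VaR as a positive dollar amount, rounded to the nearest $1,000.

$1,471,000

σ_p = √(0.29²·3.34² + 0.71²·4.437² + 2·0.04·0.29·0.71·3.34·4.437) = 3.333%.
σ_{5d} = 3.333% × √5 = 7.453%.
VaR = 1.645 × 7.453% = 12.260%; on $12,000,000 that is $1,471,200.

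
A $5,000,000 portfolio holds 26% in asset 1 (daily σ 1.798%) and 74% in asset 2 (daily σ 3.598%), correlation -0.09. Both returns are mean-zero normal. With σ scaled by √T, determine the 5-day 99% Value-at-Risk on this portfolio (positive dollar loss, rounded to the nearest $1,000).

σ_p = √(0.26²·1.798² + 0.74²·3.598² + 2·-0.09·0.26·0.74·1.798·3.598) = 2.661%.
σ_{5d} = 2.661% × √5 = 5.950%.
z(99%) = 2.326.
VaR = 2.326 × 5.950% = 13.840%; on $5,000,000 that is $692,000.

$692,000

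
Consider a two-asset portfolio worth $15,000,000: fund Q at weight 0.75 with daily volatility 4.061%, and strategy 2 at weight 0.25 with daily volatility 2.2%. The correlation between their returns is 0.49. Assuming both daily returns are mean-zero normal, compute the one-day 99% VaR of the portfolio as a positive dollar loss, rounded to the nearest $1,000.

$1,169,000

σ_p² = 0.75²·4.061² + 0.25²·2.2² + 2·0.49·0.75·0.25·4.061·2.2 = 11.2208 (%²).
σ_p = √11.2208 = 3.350%.
At 99%, z = 2.326.
VaR = 2.326 × 3.350% = 7.792%; on $15,000,000 that is $1,168,800.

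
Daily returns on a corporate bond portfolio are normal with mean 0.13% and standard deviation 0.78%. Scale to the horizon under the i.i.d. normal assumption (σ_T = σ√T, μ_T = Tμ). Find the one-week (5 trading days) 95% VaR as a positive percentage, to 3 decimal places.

2.219%

At 95%, z = 1.645.
σ_{5d} = 0.78% × √5 = 1.744%; μ_{5d} = 5 × 0.13% = 0.650%.
VaR = −(0.650%) + 1.645 × 1.744% = 2.219%.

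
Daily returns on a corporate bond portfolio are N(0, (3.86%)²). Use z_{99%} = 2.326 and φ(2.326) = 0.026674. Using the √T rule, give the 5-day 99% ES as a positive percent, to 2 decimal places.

23.02%

σ_{5d} = 3.86% × √5 = 8.631%.
ES multiplier = φ(z)/(1−α) = 0.026674/0.01 = 2.667.
ES = 8.631% × 2.667 = 23.019%.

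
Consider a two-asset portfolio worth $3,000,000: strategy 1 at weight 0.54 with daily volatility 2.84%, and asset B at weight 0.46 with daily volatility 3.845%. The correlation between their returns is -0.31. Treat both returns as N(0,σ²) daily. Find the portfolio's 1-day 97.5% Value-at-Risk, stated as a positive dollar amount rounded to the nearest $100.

σ_p² = 0.54²·2.84² + 0.46²·3.845² + 2·-0.31·0.54·0.46·2.84·3.845 = 3.7985 (%²).
σ_p = √3.7985 = 1.949%.
At 97.5%, z = 1.960.
VaR = 1.960 × 1.949% = 3.820%; on $3,000,000 that is $114,600.

$114,600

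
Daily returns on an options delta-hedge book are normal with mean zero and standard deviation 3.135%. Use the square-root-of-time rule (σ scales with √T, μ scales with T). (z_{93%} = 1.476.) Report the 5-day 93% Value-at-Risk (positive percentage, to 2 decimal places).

10.35%

σ_{5d} = 3.135% × √5 = 7.010%.
VaR = 1.476 × 7.010% = 10.347%.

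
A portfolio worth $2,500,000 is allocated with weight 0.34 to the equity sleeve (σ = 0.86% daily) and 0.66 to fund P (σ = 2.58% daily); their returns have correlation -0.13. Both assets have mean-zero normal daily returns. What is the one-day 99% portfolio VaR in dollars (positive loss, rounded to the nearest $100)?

$98,300

σ_p² = 0.34²·0.86² + 0.66²·2.58² + 2·-0.13·0.34·0.66·0.86·2.58 = 2.8556 (%²).
σ_p = √2.8556 = 1.690%.
At 99%, z = 2.326.
VaR = 2.326 × 1.690% = 3.931%; on $2,500,000 that is $98,275.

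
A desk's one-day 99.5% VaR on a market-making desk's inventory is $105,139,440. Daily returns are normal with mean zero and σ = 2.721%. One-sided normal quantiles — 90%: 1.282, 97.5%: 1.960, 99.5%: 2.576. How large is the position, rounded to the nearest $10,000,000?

VaR as a fraction of value: z·σ = 2.576 × 2.721% = 7.0093%.
Position = $105,139,440 / 0.070093 = $1,500,000,000.

$1,500,000,000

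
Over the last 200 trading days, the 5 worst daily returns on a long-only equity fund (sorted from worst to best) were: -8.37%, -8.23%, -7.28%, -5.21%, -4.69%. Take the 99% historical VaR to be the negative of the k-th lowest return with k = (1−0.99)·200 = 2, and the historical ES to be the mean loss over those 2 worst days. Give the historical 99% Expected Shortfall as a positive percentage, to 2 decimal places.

8.30%

The 2 worst returns sum to -16.60%.
ES = −(-16.60%) / 2 = 8.3% ≈ 8.30%.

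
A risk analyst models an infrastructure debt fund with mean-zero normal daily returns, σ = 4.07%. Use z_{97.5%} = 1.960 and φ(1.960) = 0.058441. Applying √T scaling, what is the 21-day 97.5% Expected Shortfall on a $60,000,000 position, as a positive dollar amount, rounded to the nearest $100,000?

σ_{21d} = 4.07% × √21 = 18.651%.
ES multiplier = φ(z)/(1−α) = 0.058441/0.025 = 2.338.
ES = 18.651% × 2.338 = 43.606%; on $60,000,000: $26,163,600.

$26,200,000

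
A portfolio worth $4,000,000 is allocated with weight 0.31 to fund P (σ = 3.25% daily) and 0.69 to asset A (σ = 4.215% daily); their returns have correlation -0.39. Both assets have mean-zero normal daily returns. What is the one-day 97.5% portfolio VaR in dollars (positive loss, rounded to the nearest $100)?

σ_p² = 0.31²·3.25² + 0.69²·4.215² + 2·-0.39·0.31·0.69·3.25·4.215 = 7.1880 (%²).
σ_p = √7.1880 = 2.681%.
At 97.5%, z = 1.960.
VaR = 1.960 × 2.681% = 5.255%; on $4,000,000 that is $210,200.

$210,200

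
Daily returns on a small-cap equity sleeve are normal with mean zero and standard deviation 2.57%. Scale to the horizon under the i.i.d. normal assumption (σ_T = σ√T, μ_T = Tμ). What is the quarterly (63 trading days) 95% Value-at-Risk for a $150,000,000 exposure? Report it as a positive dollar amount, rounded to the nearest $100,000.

At 95%, z = 1.645.
σ_{63d} = 2.57% × √63 = 20.399%.
VaR = 1.645 × 20.399% = 33.556%.
On $150,000,000: 0.33556 × $150,000,000 = $50,334,000.

$50,300,000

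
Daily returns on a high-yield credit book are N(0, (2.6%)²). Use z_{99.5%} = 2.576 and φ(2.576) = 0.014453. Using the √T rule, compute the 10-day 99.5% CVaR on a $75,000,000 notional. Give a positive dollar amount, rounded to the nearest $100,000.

σ_{10d} = 2.6% × √10 = 8.222%.
ES multiplier = φ(z)/(1−α) = 0.014453/0.005 = 2.891.
ES = 8.222% × 2.891 = 23.770%; on $75,000,000: $17,827,500.

$17,800,000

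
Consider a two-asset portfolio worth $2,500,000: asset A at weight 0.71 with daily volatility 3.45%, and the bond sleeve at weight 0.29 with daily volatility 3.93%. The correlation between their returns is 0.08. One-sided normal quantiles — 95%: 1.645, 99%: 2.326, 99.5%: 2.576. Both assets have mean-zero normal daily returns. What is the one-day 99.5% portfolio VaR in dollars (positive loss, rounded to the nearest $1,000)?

$179,000

σ_p² = 0.71²·3.45² + 0.29²·3.93² + 2·0.08·0.71·0.29·3.45·3.93 = 7.7456 (%²).
σ_p = √7.7456 = 2.783%.
VaR = 2.576 × 2.783% = 7.169%; on $2,500,000 that is $179,225.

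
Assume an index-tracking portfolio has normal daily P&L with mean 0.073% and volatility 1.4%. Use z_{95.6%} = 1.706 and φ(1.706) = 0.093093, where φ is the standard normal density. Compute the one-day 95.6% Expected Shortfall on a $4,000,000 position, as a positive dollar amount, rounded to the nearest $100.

$115,600

Tail multiplier: φ(z)/(1−α) = 0.093093 / 0.044 = 2.116.
ES = −(0.073%) + 1.4% × 2.116 = 2.889%.
On $4,000,000: 0.02889 × $4,000,000 = $115,560.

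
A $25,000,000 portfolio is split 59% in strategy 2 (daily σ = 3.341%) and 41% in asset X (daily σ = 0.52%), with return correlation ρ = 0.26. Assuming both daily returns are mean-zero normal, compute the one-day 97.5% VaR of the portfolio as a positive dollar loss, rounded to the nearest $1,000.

σ_p² = 0.59²·3.341² + 0.41²·0.52² + 2·0.26·0.59·0.41·3.341·0.52 = 4.1496 (%²).
σ_p = √4.1496 = 2.037%.
At 97.5%, z = 1.960.
VaR = 1.960 × 2.037% = 3.993%; on $25,000,000 that is $998,250.

$998,000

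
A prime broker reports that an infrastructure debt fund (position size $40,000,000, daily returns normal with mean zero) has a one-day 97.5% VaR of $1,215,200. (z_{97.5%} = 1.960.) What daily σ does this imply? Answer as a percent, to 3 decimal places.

VaR as a fraction: $1,215,200 / $40,000,000 = 3.038%.
σ = VaR / z = 3.038% / 1.960 = 1.550%.

1.550%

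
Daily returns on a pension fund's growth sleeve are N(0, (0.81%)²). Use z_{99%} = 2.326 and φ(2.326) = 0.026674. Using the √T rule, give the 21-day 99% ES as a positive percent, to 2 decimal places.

σ_{21d} = 0.81% × √21 = 3.712%.
ES multiplier = φ(z)/(1−α) = 0.026674/0.01 = 2.667.
ES = 3.712% × 2.667 = 9.900%.

9.90%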